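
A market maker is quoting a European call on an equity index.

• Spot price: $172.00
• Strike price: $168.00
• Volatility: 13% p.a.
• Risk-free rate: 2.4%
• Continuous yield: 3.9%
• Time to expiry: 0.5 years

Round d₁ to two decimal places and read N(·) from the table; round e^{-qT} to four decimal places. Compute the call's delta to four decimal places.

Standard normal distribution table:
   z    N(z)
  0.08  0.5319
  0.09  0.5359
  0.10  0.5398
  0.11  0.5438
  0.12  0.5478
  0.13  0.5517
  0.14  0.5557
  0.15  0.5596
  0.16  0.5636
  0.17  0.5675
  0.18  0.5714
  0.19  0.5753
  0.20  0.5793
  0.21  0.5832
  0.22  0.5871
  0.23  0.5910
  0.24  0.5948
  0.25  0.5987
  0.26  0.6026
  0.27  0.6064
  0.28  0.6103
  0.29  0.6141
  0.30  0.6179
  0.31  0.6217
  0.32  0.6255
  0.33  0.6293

σ√T = 0.13·√0.5 = 0.0919
ln(S/K) + (r − q + σ²/2)T = ln(172/168) + (0.024 − 0.039 + 0.13²/2)·0.5 = 0.0235 − 0.0033 = 0.0203
d₁ = 0.0203 / 0.0919 = 0.2204 → 0.22
N(d₁) = N(0.22) = 0.5871
Δ_call = e^(−qT)·N(d₁) = 0.9807·0.5871 = 0.5758

0.5758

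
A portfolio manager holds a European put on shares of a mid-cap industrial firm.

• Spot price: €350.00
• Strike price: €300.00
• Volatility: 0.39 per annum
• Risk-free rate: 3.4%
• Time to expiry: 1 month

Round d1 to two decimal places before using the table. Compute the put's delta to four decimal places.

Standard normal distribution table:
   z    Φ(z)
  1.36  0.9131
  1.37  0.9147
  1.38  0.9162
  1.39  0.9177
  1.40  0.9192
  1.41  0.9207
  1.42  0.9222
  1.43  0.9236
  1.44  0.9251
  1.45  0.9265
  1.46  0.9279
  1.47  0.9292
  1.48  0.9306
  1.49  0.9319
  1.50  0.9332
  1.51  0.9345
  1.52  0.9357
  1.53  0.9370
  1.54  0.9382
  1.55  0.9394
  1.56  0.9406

T = 0.08333;  σ√T = 0.1126
d₁ = [ln(350/300) + (0.034 + 0.39²/2)·0.08333] / 0.1126 = [0.1542 + 0.0092] / 0.1126 = 1.4507 → 1.45
N(d₁) = N(1.45) = 0.9265
Δ_put = N(d₁) − 1 = 0.9265 − 1 = -0.0735

-0.0735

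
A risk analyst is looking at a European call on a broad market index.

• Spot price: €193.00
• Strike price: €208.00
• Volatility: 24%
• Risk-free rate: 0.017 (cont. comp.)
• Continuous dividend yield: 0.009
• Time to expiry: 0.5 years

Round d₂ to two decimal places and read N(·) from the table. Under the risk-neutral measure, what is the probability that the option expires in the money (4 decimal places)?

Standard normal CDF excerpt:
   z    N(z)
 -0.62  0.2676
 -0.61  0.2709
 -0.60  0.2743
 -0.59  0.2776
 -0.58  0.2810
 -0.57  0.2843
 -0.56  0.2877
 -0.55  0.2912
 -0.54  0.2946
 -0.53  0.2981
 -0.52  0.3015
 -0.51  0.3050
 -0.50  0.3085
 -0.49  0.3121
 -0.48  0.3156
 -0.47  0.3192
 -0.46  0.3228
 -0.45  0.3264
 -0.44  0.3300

0.3085

σ√T = 0.24·√0.5 = 0.1697
ln(S/K) + (r − q + σ²/2)T = ln(193/208) + (0.017 − 0.009 + 0.24²/2)·0.5 = -0.0748 + 0.0184 = -0.0564
d₁ = -0.0564 / 0.1697 = -0.3326 ≈ -0.33
d₂ = d₁ − σ√T = -0.3326 − 0.1697 = -0.5023 ≈ -0.50
Risk-neutral Pr[S_T > K] = N(d₂) = N(-0.50) = 0.3085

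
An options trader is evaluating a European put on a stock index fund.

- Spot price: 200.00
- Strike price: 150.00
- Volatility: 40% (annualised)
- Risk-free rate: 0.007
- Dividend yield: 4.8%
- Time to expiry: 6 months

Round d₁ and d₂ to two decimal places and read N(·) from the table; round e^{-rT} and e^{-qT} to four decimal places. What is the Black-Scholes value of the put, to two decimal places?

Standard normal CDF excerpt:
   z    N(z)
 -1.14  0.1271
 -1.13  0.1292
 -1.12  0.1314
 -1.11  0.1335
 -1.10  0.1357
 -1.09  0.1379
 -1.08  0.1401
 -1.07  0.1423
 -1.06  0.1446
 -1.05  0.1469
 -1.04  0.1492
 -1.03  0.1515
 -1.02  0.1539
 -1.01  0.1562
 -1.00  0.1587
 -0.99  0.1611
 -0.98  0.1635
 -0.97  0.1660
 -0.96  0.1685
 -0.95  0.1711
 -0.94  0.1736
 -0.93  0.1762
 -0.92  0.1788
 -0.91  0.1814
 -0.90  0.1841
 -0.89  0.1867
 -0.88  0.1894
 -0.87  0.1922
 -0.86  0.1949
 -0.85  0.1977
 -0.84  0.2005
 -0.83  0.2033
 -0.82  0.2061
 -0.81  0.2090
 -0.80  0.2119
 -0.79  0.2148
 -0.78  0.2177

4.75

σ√T = 0.4 × 0.7071 = 0.2828
ln(S/K) + (r − q + σ²/2)T = ln(200/150) + (0.007 − 0.048 + 0.4²/2)·0.5 = 0.2877 + 0.0195 = 0.3072
d₁ = 0.3072 / 0.2828 = 1.0861 ≈ 1.09
d₂ = d₁ − σ√T = 1.0861 − 0.2828 = 0.8032 ≈ 0.80
exp(−qT) = exp(−0.048·0.5) = 0.9763;  exp(−rT) = exp(−0.007·0.5) = 0.9965
N(−d₂) = N(-0.80) = 0.2119;  N(−d₁) = N(-1.09) = 0.1379
P = 150·0.9965·0.2119 − 200·0.9763·0.1379 = 31.6738 − 26.9264 = 4.7474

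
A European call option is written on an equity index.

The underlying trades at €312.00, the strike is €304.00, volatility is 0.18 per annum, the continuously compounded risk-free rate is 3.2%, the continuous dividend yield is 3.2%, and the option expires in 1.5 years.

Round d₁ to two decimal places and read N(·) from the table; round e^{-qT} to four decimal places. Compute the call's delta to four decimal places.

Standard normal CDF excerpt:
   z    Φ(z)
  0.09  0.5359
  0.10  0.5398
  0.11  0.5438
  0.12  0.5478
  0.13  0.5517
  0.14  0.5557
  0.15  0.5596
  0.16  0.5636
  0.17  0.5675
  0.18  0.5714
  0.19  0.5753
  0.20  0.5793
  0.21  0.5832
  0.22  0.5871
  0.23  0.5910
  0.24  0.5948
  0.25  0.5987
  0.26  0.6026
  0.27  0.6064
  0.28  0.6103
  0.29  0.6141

0.5633

σ√T = 0.18·√1.5 = 0.2205
d₁ = [ln(312/304) + (0.032 − 0.032 + 0.18²/2)·1.5] / 0.2205 = [0.0260 + 0.0243] / 0.2205 = 0.2281 ≈ 0.23
N(d₁) = N(0.23) = 0.5910
Δ_call = exp(−qT)·N(d₁) = 0.9531·0.5910 = 0.5633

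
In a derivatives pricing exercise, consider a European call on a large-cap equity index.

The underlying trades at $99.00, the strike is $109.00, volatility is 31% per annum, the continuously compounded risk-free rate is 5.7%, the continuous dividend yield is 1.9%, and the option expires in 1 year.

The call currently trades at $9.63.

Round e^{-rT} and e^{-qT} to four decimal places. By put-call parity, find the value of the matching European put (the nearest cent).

$15.45

e^(−qT) = e^(−0.019·1) = 0.9812;  e^(−rT) = e^(−0.057·1) = 0.9446
Put-call parity: C − P = S·e^(−qT) − K·e^(−rT) = 99·0.9812 − 109·0.9446 = 97.1388 − 102.9614 = -5.8226
P = C − (C − P) = 9.63 − (-5.8226) = 15.4526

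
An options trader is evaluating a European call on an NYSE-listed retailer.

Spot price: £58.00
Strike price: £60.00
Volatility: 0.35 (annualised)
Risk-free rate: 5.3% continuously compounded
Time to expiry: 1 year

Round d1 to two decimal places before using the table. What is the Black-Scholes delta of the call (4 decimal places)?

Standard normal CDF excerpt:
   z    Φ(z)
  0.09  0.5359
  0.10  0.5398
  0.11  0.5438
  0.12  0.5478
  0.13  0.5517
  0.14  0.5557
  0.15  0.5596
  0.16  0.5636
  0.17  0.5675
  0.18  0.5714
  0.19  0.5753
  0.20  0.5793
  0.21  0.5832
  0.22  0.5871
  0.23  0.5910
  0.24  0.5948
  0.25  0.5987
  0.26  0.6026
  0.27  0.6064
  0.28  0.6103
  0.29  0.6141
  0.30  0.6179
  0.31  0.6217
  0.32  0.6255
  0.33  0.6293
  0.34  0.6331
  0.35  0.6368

T = 1;  σ√T = 0.3500
d₁ = [ln(58/60) + (0.053 + 0.35²/2)·1] / 0.3500 = [-0.0339 + 0.1142] / 0.3500 = 0.2296 ≈ 0.23
N(d₁) = N(0.23) = 0.5910
Δ_call = N(d₁) = 0.5910

0.5910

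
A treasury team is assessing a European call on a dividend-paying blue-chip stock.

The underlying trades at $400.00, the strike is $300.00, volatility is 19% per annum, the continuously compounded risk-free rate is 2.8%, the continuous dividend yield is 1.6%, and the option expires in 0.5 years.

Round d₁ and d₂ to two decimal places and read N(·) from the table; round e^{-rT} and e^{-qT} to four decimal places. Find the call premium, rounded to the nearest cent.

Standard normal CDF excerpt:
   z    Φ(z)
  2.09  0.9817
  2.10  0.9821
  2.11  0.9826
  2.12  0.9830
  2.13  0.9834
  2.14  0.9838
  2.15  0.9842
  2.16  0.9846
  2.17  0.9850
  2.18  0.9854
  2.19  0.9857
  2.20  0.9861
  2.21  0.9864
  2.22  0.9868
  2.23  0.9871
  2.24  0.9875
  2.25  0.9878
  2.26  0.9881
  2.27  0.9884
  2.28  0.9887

$101.16

σ√T = 0.19·√0.5 = 0.1344
d₁ = [ln(400/300) + (0.028 − 0.016 + 0.19²/2)·0.5] / 0.1344 = [0.2877 + 0.0150] / 0.1344 = 2.2531 ≈ 2.25
d₂ = d₁ − σ√T = 2.2531 − 0.1344 = 2.1188 ≈ 2.12
exp(−qT) = exp(−0.016·0.5) = 0.9920;  exp(−rT) = exp(−0.028·0.5) = 0.9861
N(d₁) = N(2.25) = 0.9878;  N(d₂) = N(2.12) = 0.9830
C = 400·0.9920·0.9878 − 300·0.9861·0.9830 = 391.9590 − 290.8009 = 101.1582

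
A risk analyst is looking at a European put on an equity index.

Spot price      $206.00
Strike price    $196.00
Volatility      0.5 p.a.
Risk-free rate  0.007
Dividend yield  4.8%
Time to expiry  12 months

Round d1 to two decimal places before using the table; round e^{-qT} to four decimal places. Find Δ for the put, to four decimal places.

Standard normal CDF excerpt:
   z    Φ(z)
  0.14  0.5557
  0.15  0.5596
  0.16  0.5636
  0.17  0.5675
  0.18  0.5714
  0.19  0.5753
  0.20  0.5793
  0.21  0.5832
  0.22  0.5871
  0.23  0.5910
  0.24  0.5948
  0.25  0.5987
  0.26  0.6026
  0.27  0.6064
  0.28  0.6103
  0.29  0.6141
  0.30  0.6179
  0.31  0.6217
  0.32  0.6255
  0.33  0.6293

σ√T = 0.5 × 1.0000 = 0.5000
d₁ = [ln(206/196) + (0.007 − 0.048 + 0.5²/2)·1] / 0.5000 = [0.0498 + 0.0840] / 0.5000 = 0.2675 → 0.27
N(d₁) = N(0.27) = 0.6064
Δ_put = e^(−qT)·(N(d₁) − 1) = 0.9531·(0.6064 − 1) = -0.3751

-0.3751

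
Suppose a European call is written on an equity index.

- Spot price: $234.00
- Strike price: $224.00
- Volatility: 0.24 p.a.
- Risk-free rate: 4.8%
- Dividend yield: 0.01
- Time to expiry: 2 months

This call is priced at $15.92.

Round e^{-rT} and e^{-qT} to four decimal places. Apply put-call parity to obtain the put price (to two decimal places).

$4.53

e^(−qT) = e^(−0.01·0.1667) = 0.9983;  e^(−rT) = e^(−0.048·0.1667) = 0.9920
Put-call parity: C − P = S·e^(−qT) − K·e^(−rT) = 234·0.9983 − 224·0.9920 = 233.6022 − 222.2080 = 11.3942
P = C − (C − P) = 15.92 − (11.3942) = 4.5258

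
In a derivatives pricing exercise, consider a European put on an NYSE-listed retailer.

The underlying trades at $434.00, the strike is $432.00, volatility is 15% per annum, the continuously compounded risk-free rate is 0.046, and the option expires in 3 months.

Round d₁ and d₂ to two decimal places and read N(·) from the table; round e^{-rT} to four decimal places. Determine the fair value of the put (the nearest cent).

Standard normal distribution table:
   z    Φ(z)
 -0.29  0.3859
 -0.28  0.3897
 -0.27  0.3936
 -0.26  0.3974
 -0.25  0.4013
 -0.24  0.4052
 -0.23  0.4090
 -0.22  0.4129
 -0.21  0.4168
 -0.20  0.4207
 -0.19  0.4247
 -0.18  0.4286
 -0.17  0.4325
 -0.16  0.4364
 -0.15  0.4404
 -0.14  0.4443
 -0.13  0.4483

σ√T = 0.15 × 0.5000 = 0.0750
d₁ = [ln(434/432) + (0.046 + 0.15²/2)·0.25] / 0.0750 = [0.0046 + 0.0143] / 0.0750 = 0.2524 ⇒ 0.25
d₂ = d₁ − σ√T = 0.2524 − 0.0750 = 0.1774 ⇒ 0.18
e^(−rT) = e^(−0.046·0.25) = 0.9886
N(−d₂) = N(-0.18) = 0.4286;  N(−d₁) = N(-0.25) = 0.4013
P = 432·0.9886·0.4286 − 434·0.4013 = 183.0444 − 174.1642 = 8.8802

$8.88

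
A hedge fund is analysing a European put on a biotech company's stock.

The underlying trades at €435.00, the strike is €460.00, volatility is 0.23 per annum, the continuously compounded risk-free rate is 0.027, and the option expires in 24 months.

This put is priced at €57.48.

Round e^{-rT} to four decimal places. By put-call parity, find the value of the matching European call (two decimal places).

e^(−rT) = e^(−0.027·2) = 0.9474
Put-call parity: C − P = S − K·e^(−rT) = 435 − 460·0.9474 = 435 − 435.8040 = -0.8040
C = P + (C − P) = 57.48 + (-0.8040) = 56.6760

€56.68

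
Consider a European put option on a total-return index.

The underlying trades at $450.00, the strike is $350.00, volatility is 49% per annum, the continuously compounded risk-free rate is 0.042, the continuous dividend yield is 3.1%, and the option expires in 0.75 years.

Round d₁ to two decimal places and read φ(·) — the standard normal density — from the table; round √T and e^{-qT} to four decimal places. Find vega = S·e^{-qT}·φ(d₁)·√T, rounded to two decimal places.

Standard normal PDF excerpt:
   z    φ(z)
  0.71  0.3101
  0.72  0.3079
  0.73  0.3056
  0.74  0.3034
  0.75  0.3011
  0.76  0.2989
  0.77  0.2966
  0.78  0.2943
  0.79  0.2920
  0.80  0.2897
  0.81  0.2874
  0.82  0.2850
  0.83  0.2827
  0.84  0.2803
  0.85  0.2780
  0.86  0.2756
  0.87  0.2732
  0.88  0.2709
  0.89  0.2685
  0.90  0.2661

108.51

σ√T = 0.49·√0.75 = 0.4244
d₁ = [ln(450/350) + (0.042 − 0.031 + 0.49²/2)·0.75] / 0.4244 = [0.2513 + 0.0983] / 0.4244 = 0.8238 ≈ 0.82
√T = √0.75 = 0.8660
φ(d₁) = φ(0.82) = 0.2850
exp(−qT) = exp(−0.031·0.75) = 0.9770
vega = S·exp(−qT)·φ(d₁)·√T = 450·0.9770·0.2850·0.8660 = 108.5100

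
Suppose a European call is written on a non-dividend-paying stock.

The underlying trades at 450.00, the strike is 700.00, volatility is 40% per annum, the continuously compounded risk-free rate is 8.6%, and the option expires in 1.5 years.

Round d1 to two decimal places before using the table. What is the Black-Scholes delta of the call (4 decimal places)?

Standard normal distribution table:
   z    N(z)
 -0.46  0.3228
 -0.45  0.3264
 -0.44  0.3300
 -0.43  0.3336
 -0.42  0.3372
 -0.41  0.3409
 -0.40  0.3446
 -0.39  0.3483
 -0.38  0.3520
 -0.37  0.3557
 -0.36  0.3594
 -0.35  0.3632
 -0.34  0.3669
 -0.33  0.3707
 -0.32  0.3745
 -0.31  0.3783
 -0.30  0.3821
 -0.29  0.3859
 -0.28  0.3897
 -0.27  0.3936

0.3483

σ√T = 0.4·√1.5 = 0.4899
d₁ = [ln(450/700) + (0.086 + 0.4²/2)·1.5] / 0.4899 = [-0.4418 + 0.2490] / 0.4899 = -0.3936 ⇒ -0.39
N(d₁) = N(-0.39) = 0.3483
Δ_call = N(d₁) = 0.3483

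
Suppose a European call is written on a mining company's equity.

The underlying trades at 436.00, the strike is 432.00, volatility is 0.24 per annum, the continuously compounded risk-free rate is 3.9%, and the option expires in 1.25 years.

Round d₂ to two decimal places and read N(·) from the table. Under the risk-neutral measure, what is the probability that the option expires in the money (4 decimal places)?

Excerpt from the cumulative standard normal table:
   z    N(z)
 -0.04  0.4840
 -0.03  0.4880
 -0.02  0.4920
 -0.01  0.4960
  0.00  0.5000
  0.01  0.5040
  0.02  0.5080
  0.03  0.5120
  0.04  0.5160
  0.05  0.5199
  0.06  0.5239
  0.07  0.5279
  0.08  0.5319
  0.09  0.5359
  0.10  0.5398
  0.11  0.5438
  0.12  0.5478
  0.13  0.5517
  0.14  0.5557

T = 1.25;  σ√T = 0.2683
d₁ = [ln(436/432) + (0.039 + ½·0.24²)·1.25] / (σ√T) = (0.0092 + 0.0847) / 0.2683 = 0.3502 which rounds to 0.35
d₂ = 0.3502 − 0.2683 = 0.0819 which rounds to 0.08
Risk-neutral Pr[S_T > K] = N(d₂) = N(0.08) = 0.5319

0.5319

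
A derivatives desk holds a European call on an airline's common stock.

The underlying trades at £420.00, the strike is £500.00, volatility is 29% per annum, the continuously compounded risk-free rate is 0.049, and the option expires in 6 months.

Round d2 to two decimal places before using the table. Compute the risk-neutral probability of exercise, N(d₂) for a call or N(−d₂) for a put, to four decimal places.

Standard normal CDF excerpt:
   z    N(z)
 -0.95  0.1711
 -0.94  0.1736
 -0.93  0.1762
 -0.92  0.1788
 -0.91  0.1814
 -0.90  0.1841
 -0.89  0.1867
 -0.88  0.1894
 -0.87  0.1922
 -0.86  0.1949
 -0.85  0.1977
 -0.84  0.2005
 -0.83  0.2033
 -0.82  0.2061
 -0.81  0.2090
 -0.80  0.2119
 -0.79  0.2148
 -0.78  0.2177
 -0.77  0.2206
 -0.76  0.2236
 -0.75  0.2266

0.2033

σ√T = 0.29·√0.5 = 0.2051
ln(S/K) + (r + σ²/2)T = ln(420/500) + (0.049 + 0.29²/2)·0.5 = -0.1744 + 0.0455 = -0.1288
d₁ = -0.1288 / 0.2051 = -0.6282 ⇒ -0.63
d₂ = d₁ − σ√T = -0.6282 − 0.2051 = -0.8333 ⇒ -0.83
Risk-neutral Pr[S_T > K] = N(d₂) = N(-0.83) = 0.2033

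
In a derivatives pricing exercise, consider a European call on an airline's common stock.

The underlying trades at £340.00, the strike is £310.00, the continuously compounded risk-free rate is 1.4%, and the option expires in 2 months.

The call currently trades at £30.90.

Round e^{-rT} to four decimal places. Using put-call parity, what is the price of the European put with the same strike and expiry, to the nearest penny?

£0.19

exp(−rT) = exp(−0.014·0.1667) = 0.9977
Put-call parity: C − P = S − K·e^(−rT) = 340 − 310·0.9977 = 340 − 309.2870 = 30.7130
P = C − (C − P) = 30.90 − (30.7130) = 0.1870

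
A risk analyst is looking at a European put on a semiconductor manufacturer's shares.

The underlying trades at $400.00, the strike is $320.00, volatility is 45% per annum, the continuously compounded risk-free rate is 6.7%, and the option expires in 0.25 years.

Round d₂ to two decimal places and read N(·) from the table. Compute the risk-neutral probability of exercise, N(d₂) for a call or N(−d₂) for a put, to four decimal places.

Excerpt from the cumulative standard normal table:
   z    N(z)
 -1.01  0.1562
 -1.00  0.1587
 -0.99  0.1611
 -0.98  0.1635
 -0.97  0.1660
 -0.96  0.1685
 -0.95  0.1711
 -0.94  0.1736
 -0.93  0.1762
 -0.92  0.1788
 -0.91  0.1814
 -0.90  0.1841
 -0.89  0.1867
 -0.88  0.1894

0.1711

T = 0.25;  σ√T = 0.2250
d₁ = [ln(400/320) + (0.067 + 0.45²/2)·0.25] / 0.2250 = [0.2231 + 0.0421] / 0.2250 = 1.1787 ≈ 1.18
d₂ = d₁ − σ√T = 1.1787 − 0.2250 = 0.9537 ≈ 0.95
Pr(exercise) under Q = N(−d₂) = N(-0.95) = 0.1711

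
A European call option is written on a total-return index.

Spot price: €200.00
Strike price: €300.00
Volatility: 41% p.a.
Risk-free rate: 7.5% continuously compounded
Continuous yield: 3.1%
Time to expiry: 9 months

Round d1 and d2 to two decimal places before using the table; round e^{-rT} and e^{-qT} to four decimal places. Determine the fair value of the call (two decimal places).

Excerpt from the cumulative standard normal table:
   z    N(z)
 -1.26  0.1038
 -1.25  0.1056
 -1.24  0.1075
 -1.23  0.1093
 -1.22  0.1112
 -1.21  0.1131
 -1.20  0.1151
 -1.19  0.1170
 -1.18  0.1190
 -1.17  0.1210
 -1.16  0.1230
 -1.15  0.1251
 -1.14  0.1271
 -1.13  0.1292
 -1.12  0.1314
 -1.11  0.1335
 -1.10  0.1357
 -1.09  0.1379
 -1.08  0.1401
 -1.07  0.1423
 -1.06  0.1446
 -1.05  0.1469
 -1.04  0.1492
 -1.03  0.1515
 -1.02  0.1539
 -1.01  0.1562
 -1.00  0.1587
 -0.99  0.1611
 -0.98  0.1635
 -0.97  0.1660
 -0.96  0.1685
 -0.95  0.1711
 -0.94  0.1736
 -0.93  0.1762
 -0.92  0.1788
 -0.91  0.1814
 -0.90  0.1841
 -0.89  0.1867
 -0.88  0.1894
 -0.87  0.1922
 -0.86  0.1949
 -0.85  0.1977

€6.56

T = 0.75;  σ√T = 0.3551
ln(S/K) + (r − q + σ²/2)T = ln(200/300) + (0.075 − 0.031 + 0.41²/2)·0.75 = -0.4055 + 0.0960 = -0.3094
d₁ = -0.3094 / 0.3551 = -0.8715 → -0.87
d₂ = d₁ − σ√T = -0.8715 − 0.3551 = -1.2265 → -1.23
exp(−qT) = exp(−0.031·0.75) = 0.9770;  exp(−rT) = exp(−0.075·0.75) = 0.9453
N(d₁) = N(-0.87) = 0.1922;  N(d₂) = N(-1.23) = 0.1093
C = 200·0.9770·0.1922 − 300·0.9453·0.1093 = 37.5559 − 30.9964 = 6.5595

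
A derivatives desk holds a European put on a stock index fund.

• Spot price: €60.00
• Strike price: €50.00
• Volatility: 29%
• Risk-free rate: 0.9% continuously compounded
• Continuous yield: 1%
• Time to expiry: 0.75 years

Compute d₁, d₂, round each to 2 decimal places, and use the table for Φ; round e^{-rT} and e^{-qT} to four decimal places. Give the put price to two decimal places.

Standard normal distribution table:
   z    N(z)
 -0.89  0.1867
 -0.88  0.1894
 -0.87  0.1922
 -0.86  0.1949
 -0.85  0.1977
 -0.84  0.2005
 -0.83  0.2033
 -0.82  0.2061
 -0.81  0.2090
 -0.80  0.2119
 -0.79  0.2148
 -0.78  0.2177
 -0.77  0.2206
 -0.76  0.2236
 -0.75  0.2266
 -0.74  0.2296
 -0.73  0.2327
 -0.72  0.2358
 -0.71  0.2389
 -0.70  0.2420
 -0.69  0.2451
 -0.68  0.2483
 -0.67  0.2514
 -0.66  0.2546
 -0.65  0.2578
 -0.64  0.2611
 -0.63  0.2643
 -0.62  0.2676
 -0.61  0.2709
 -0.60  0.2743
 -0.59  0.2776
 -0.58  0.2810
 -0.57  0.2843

T = 0.75;  σ√T = 0.2511
d₁ = [ln(60/50) + (0.009 − 0.01 + 0.29²/2)·0.75] / 0.2511 = [0.1823 + 0.0308] / 0.2511 = 0.8485 ⇒ 0.85
d₂ = d₁ − σ√T = 0.8485 − 0.2511 = 0.5974 ⇒ 0.60
e^(−qT) = e^(−0.01·0.75) = 0.9925;  e^(−rT) = e^(−0.009·0.75) = 0.9933
N(−d₂) = N(-0.60) = 0.2743;  N(−d₁) = N(-0.85) = 0.1977
P = 50·0.9933·0.2743 − 60·0.9925·0.1977 = 13.6231 − 11.7730 = 1.8501

€1.85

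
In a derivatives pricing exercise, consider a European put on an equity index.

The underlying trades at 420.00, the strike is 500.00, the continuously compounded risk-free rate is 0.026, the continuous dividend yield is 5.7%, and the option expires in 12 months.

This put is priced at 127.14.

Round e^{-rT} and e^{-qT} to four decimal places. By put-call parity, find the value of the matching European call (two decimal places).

36.72

e^(−qT) = e^(−0.057·1) = 0.9446;  e^(−rT) = e^(−0.026·1) = 0.9743
Put-call parity: C − P = S·e^(−qT) − K·e^(−rT) = 420·0.9446 − 500·0.9743 = 396.7320 − 487.1500 = -90.4180
C = P + (C − P) = 127.14 + (-90.4180) = 36.7220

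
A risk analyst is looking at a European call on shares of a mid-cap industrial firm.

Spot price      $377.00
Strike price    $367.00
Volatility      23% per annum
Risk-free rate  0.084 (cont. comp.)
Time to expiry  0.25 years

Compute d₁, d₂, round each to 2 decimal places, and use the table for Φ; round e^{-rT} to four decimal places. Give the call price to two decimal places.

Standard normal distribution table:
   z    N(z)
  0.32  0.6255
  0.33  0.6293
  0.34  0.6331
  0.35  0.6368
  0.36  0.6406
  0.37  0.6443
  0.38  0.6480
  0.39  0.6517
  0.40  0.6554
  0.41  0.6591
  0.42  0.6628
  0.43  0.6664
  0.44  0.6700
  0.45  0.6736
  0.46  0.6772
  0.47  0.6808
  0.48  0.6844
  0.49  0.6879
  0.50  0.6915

σ√T = 0.23 × 0.5000 = 0.1150
ln(S/K) + (r + σ²/2)T = ln(377/367) + (0.084 + 0.23²/2)·0.25 = 0.0269 + 0.0276 = 0.0545
d₁ = 0.0545 / 0.1150 = 0.4739 → 0.47
d₂ = d₁ − σ√T = 0.4739 − 0.1150 = 0.3589 → 0.36
e^(−rT) = e^(−0.084·0.25) = 0.9792
N(d₁) = N(0.47) = 0.6808;  N(d₂) = N(0.36) = 0.6406
C = 377·0.6808 − 367·0.9792·0.6406 = 256.6616 − 230.2101 = 26.4515

$26.45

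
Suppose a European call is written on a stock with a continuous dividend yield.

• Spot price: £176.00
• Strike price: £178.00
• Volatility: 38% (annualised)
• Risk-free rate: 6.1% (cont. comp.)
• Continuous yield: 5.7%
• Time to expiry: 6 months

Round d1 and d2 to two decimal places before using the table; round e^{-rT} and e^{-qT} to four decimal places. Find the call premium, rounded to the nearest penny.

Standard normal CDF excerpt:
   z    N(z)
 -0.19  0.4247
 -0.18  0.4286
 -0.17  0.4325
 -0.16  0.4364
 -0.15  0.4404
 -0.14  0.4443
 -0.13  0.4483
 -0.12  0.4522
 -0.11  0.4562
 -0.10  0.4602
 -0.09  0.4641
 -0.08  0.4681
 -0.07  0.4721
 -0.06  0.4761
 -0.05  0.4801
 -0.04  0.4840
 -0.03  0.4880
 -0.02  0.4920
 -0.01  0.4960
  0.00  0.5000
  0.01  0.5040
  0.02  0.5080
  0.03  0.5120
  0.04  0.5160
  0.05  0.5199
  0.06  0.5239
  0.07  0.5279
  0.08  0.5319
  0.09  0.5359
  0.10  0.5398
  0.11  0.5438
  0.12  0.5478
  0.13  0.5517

σ√T = 0.38·√0.5 = 0.2687
ln(S/K) + (r − q + σ²/2)T = ln(176/178) + (0.061 − 0.057 + 0.38²/2)·0.5 = -0.0113 + 0.0381 = 0.0268
d₁ = 0.0268 / 0.2687 = 0.0997 ⇒ 0.10
d₂ = d₁ − σ√T = 0.0997 − 0.2687 = -0.1690 ⇒ -0.17
exp(−qT) = exp(−0.057·0.5) = 0.9719;  exp(−rT) = exp(−0.061·0.5) = 0.9700
N(d₁) = N(0.10) = 0.5398;  N(d₂) = N(-0.17) = 0.4325
C = 176·0.9719·0.5398 − 178·0.9700·0.4325 = 92.3352 − 74.6754 = 17.6597

£17.66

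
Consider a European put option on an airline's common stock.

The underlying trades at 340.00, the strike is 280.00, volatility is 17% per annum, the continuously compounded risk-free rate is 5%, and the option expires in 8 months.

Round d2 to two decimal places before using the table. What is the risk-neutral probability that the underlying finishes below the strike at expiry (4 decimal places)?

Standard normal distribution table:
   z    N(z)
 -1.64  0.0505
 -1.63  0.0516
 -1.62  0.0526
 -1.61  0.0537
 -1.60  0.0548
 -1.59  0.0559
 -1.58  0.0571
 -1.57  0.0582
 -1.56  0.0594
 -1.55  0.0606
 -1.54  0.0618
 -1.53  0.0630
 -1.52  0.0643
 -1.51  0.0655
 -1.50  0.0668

0.0582

σ√T = 0.17·√0.6667 = 0.1388
d₁ = [ln(340/280) + (0.05 + 0.17²/2)·0.6667] / 0.1388 = [0.1942 + 0.0430] / 0.1388 = 1.7083 which rounds to 1.71
d₂ = d₁ − σ√T = 1.7083 − 0.1388 = 1.5695 which rounds to 1.57
Pr(exercise) under Q = N(−d₂) = N(-1.57) = 0.0582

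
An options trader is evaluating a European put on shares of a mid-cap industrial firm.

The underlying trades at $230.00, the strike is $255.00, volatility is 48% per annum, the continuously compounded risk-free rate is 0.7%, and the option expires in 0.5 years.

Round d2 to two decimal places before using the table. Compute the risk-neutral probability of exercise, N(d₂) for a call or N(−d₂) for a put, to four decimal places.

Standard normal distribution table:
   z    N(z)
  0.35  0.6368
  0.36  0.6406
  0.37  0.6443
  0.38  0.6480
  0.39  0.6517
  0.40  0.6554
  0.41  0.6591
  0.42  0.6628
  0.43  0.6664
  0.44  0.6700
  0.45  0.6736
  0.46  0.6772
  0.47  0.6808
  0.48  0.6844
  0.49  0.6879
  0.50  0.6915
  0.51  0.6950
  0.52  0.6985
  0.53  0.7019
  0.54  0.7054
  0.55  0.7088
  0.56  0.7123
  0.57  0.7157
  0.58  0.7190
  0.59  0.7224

0.6772

σ√T = 0.48 × 0.7071 = 0.3394
d₁ = [ln(230/255) + (0.007 + 0.48²/2)·0.5] / 0.3394 = [-0.1032 + 0.0611] / 0.3394 = -0.1240 ⇒ -0.12
d₂ = d₁ − σ√T = -0.1240 − 0.3394 = -0.4634 ⇒ -0.46
Pr(exercise) under Q = N(−d₂) = N(0.46) = 0.6772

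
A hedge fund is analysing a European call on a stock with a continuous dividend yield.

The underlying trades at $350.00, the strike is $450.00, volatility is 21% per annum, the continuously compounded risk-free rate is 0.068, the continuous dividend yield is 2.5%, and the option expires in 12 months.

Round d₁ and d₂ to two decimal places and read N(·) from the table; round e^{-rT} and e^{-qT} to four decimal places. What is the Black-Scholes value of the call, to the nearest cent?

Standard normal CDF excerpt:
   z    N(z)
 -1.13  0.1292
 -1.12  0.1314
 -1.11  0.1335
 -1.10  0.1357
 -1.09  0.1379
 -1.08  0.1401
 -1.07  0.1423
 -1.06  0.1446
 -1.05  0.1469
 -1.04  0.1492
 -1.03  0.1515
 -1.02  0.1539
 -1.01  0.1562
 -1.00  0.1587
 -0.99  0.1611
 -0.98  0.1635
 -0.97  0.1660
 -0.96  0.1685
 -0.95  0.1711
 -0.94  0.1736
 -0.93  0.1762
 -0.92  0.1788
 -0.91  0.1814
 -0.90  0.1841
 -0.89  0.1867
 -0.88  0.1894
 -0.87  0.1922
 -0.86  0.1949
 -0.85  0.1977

$6.68

σ√T = 0.21·√1 = 0.2100
d₁ = [ln(350/450) + (0.068 − 0.025 + ½·0.21²)·1] / (σ√T) = (-0.2513 + 0.0650) / 0.2100 = -0.8870 → -0.89
d₂ = -0.8870 − 0.2100 = -1.0970 → -1.10
e^(−qT) = e^(−0.025·1) = 0.9753;  e^(−rT) = e^(−0.068·1) = 0.9343
N(d₁) = N(-0.89) = 0.1867;  N(d₂) = N(-1.10) = 0.1357
C = 350·0.9753·0.1867 − 450·0.9343·0.1357 = 63.7310 − 57.0530 = 6.6779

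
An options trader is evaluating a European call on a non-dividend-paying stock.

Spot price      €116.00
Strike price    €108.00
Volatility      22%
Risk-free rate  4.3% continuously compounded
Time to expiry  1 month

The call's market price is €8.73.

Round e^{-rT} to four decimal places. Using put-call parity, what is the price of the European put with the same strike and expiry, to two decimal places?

€0.34

e^(−rT) = e^(−0.043·0.08333) = 0.9964
Put-call parity: C − P = S − K·e^(−rT) = 116 − 108·0.9964 = 116 − 107.6112 = 8.3888
P = C − (C − P) = 8.73 − (8.3888) = 0.3412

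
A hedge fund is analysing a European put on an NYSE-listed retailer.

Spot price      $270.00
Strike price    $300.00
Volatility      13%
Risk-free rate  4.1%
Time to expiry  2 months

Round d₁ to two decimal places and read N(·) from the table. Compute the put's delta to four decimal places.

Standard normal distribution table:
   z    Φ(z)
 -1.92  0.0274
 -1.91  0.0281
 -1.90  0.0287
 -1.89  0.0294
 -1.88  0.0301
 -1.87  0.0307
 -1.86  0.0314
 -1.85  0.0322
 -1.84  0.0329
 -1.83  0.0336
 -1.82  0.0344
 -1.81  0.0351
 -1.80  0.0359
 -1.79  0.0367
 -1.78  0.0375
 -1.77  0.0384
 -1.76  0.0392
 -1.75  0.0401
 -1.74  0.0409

-0.9664

T = 0.1667;  σ√T = 0.0531
ln(S/K) + (r + σ²/2)T = ln(270/300) + (0.041 + 0.13²/2)·0.1667 = -0.1054 + 0.0082 = -0.0971
d₁ = -0.0971 / 0.0531 = -1.8299 which rounds to -1.83
N(d₁) = N(-1.83) = 0.0336
Δ_put = N(d₁) − 1 = 0.0336 − 1 = -0.9664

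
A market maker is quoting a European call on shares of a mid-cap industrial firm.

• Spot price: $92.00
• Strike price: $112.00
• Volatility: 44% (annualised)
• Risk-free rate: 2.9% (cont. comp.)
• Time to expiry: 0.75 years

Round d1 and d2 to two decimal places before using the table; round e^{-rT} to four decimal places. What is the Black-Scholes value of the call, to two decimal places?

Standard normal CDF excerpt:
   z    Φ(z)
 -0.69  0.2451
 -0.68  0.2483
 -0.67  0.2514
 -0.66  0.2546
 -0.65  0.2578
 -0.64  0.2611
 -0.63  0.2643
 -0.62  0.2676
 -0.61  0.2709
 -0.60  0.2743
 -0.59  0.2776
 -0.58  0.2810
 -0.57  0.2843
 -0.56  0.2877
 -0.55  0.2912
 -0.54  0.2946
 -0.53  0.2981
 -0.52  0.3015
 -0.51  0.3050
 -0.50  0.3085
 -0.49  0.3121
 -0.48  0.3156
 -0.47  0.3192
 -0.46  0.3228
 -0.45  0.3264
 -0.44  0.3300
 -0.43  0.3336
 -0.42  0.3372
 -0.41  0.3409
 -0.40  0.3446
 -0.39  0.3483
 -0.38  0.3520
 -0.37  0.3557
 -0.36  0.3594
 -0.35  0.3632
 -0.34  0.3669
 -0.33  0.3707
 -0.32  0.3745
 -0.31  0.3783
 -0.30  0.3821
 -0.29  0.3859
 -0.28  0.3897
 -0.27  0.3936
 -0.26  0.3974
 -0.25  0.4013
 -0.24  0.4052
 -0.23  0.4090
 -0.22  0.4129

$7.96

T = 0.75;  σ√T = 0.3811
d₁ = [ln(92/112) + (0.029 + ½·0.44²)·0.75] / (σ√T) = (-0.1967 + 0.0943) / 0.3811 = -0.2686 ≈ -0.27
d₂ = -0.2686 − 0.3811 = -0.6497 ≈ -0.65
exp(−rT) = exp(−0.029·0.75) = 0.9785
N(d₁) = N(-0.27) = 0.3936;  N(d₂) = N(-0.65) = 0.2578
C = 92·0.3936 − 112·0.9785·0.2578 = 36.2112 − 28.2528 = 7.9584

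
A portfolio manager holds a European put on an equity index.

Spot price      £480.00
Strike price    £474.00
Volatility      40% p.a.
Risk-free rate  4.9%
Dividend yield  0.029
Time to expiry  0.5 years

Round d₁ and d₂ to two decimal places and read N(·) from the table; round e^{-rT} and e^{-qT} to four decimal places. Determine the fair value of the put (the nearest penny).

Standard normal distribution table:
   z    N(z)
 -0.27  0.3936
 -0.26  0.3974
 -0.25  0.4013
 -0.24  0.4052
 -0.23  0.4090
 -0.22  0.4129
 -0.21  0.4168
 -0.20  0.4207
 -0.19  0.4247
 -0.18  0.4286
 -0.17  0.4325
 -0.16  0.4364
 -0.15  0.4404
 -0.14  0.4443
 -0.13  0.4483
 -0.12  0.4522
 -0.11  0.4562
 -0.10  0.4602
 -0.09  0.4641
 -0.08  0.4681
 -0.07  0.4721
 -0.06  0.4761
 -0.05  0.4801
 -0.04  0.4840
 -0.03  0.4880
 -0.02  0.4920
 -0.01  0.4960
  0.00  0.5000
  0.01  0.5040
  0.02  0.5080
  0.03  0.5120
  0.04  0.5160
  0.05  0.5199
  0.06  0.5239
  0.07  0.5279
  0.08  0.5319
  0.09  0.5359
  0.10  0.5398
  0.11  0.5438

£46.98

σ√T = 0.4·√0.5 = 0.2828
d₁ = [ln(480/474) + (0.049 − 0.029 + ½·0.4²)·0.5] / (σ√T) = (0.0126 + 0.0500) / 0.2828 = 0.2212 ⇒ 0.22
d₂ = 0.2212 − 0.2828 = -0.0616 ⇒ -0.06
e^(−qT) = e^(−0.029·0.5) = 0.9856;  e^(−rT) = e^(−0.049·0.5) = 0.9758
N(−d₂) = N(0.06) = 0.5239;  N(−d₁) = N(-0.22) = 0.4129
P = 474·0.9758·0.5239 − 480·0.9856·0.4129 = 242.3190 − 195.3380 = 46.9810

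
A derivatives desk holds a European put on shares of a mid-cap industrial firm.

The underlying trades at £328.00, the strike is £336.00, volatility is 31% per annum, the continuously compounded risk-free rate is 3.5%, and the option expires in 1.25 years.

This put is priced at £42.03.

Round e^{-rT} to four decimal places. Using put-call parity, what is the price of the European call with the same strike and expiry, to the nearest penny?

£48.41

exp(−rT) = exp(−0.035·1.25) = 0.9572
Put-call parity: C − P = S − K·e^(−rT) = 328 − 336·0.9572 = 328 − 321.6192 = 6.3808
C = P + (C − P) = 42.03 + (6.3808) = 48.4108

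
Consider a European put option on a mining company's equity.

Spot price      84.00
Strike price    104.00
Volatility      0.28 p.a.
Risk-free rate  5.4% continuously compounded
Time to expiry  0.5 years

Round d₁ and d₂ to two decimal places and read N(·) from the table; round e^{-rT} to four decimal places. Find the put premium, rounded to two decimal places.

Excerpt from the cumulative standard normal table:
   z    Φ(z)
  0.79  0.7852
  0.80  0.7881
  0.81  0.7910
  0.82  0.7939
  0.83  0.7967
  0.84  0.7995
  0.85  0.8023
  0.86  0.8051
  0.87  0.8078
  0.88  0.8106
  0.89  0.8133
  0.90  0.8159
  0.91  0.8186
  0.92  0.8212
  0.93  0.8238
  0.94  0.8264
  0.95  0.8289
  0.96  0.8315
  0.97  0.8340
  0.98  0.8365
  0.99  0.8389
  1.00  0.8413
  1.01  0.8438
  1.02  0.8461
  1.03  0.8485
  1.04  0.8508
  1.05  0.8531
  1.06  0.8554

18.97

σ√T = 0.28·√0.5 = 0.1980
d₁ = [ln(84/104) + (0.054 + 0.28²/2)·0.5] / 0.1980 = [-0.2136 + 0.0466] / 0.1980 = -0.8433 which rounds to -0.84
d₂ = d₁ − σ√T = -0.8433 − 0.1980 = -1.0413 which rounds to -1.04
exp(−rT) = exp(−0.054·0.5) = 0.9734
N(−d₂) = N(1.04) = 0.8508;  N(−d₁) = N(0.84) = 0.7995
P = 104·0.9734·0.8508 − 84·0.7995 = 86.1295 − 67.1580 = 18.9715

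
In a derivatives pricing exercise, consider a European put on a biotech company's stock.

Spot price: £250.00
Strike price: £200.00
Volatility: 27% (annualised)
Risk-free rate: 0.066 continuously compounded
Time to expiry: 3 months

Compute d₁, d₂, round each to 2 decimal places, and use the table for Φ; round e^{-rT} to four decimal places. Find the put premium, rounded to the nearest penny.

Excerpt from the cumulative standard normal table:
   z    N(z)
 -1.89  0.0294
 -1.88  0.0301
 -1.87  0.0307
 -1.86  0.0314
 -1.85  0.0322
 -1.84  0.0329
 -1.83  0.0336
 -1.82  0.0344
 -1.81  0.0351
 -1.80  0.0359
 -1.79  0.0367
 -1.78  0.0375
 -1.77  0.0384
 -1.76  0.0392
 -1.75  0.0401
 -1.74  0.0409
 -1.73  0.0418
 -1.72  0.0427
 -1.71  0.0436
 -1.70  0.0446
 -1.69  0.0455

£0.35

σ√T = 0.27 × 0.5000 = 0.1350
d₁ = [ln(250/200) + (0.066 + 0.27²/2)·0.25] / 0.1350 = [0.2231 + 0.0256] / 0.1350 = 1.8426 ⇒ 1.84
d₂ = d₁ − σ√T = 1.8426 − 0.1350 = 1.7076 ⇒ 1.71
e^(−rT) = e^(−0.066·0.25) = 0.9836
N(−d₂) = N(-1.71) = 0.0436;  N(−d₁) = N(-1.84) = 0.0329
P = 200·0.9836·0.0436 − 250·0.0329 = 8.5770 − 8.2250 = 0.3520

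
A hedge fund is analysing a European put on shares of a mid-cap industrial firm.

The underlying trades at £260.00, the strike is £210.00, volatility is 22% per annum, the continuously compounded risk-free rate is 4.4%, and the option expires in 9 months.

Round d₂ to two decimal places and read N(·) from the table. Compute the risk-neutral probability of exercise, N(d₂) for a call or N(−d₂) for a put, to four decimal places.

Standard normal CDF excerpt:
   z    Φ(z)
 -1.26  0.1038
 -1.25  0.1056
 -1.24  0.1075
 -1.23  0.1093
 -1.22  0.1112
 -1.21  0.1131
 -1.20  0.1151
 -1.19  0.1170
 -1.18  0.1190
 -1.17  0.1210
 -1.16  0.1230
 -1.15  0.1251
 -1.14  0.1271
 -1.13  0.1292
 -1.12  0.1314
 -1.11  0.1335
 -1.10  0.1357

σ√T = 0.22·√0.75 = 0.1905
d₁ = [ln(260/210) + (0.044 + ½·0.22²)·0.75] / (σ√T) = (0.2136 + 0.0512) / 0.1905 = 1.3894 → 1.39
d₂ = 1.3894 − 0.1905 = 1.1989 → 1.20
Pr(exercise) under Q = N(−d₂) = N(-1.20) = 0.1151

0.1151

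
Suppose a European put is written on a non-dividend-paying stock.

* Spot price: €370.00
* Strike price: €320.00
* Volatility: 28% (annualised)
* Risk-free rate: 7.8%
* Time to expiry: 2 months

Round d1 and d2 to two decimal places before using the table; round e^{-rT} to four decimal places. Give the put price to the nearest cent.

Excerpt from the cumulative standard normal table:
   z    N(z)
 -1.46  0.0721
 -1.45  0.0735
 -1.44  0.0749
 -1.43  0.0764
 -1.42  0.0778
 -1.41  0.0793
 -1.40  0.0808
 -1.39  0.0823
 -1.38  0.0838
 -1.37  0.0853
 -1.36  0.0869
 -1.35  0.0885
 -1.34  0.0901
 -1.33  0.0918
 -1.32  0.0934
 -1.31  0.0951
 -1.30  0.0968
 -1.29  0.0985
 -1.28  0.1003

σ√T = 0.28·√0.1667 = 0.1143
d₁ = [ln(370/320) + (0.078 + ½·0.28²)·0.1667] / (σ√T) = (0.1452 + 0.0195) / 0.1143 = 1.4410 ⇒ 1.44
d₂ = 1.4410 − 0.1143 = 1.3266 ⇒ 1.33
e^(−rT) = e^(−0.078·0.1667) = 0.9871
P = 320·0.9871·N(-1.33) − 370·N(-1.44) = 320·0.9871·0.0918 − 370·0.0749 = 28.9970 − 27.7130 = 1.2840

€1.28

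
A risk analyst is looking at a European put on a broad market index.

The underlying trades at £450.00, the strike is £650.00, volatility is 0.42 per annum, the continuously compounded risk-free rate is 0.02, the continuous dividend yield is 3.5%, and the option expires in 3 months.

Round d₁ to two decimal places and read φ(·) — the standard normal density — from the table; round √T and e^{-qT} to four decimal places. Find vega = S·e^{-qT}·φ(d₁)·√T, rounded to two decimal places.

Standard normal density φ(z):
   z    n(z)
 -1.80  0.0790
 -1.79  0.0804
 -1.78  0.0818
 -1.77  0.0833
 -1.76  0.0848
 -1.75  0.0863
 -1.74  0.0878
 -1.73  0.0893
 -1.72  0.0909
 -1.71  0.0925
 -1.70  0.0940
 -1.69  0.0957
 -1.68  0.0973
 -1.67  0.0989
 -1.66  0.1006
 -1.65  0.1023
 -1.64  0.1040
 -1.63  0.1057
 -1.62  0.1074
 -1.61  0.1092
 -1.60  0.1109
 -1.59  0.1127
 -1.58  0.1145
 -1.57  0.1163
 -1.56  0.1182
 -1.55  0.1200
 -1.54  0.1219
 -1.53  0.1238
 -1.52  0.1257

22.44

σ√T = 0.42·√0.25 = 0.2100
d₁ = [ln(450/650) + (0.02 − 0.035 + ½·0.42²)·0.25] / (σ√T) = (-0.3677 + 0.0183) / 0.2100 = -1.6639 which rounds to -1.66
√T = √0.25 = 0.5000
φ(d₁) = φ(-1.66) = 0.1006
exp(−qT) = exp(−0.035·0.25) = 0.9913
vega = S·exp(−qT)·φ(d₁)·√T = 450·0.9913·0.1006·0.5000 = 22.4381
(Vega is the same for a European call and put with the same parameters.)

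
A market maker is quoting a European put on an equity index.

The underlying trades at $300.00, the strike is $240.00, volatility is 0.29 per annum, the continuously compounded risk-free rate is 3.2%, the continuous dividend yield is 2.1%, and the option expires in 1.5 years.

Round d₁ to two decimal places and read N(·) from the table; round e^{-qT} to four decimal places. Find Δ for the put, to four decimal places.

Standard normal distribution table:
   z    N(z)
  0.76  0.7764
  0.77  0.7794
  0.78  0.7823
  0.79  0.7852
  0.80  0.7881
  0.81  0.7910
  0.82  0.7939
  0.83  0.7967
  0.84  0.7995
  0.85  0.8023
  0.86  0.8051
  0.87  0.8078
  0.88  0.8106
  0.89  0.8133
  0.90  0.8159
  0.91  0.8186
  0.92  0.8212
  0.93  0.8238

-0.1916

T = 1.5;  σ√T = 0.3552
ln(S/K) + (r − q + σ²/2)T = ln(300/240) + (0.032 − 0.021 + 0.29²/2)·1.5 = 0.2231 + 0.0796 = 0.3027
d₁ = 0.3027 / 0.3552 = 0.8523 ≈ 0.85
N(d₁) = N(0.85) = 0.8023
Δ_put = exp(−qT)·(N(d₁) − 1) = 0.9690·(0.8023 − 1) = -0.1916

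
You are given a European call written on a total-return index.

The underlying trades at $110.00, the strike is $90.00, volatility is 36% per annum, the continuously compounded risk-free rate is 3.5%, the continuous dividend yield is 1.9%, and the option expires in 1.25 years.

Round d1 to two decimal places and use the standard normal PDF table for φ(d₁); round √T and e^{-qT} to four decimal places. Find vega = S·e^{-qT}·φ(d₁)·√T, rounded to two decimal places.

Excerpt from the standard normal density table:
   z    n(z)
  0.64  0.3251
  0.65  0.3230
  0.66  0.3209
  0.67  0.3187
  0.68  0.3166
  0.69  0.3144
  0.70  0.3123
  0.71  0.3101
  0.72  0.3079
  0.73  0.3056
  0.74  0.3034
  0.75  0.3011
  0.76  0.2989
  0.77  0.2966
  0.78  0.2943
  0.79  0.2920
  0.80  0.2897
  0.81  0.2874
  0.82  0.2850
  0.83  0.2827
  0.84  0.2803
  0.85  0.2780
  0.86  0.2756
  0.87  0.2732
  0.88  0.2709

36.16

σ√T = 0.36 × 1.1180 = 0.4025
d₁ = [ln(110/90) + (0.035 − 0.019 + 0.36²/2)·1.25] / 0.4025 = [0.2007 + 0.1010] / 0.4025 = 0.7495 ≈ 0.75
√T = √1.25 = 1.1180
φ(d₁) = φ(0.75) = 0.3011
e^(−qT) = e^(−0.019·1.25) = 0.9765
vega = S·e^(−qT)·φ(d₁)·√T = 110·0.9765·0.3011·1.1180 = 36.1591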